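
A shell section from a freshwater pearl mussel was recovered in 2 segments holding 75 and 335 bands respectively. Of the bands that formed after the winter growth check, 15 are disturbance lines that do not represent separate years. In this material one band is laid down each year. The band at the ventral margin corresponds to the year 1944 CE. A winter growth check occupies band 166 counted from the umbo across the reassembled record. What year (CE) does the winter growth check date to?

Total bands = 75 + 335 = 410.
The winter growth check sits at band 166 from the umbo, so 410 − 166 = 244 bands formed after it.
Removing the 15 false bands leaves 244 − 15 = 229 true bands beyond the winter growth check.
The band at the ventral margin is 1944 CE, so the winter growth check dates to 1944 − 229 = 1715 CE.

1715 CE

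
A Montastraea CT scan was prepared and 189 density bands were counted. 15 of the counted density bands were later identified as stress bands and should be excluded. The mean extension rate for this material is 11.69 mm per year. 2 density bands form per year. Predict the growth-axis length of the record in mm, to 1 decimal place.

1017.0 mm

Correcting the raw count gives 189 − 15 = 174 true density bands.
174 density bands at 2 per year is 174 / 2 = 87 years.
Length ≈ 11.69 × 87 = 1017.0 mm.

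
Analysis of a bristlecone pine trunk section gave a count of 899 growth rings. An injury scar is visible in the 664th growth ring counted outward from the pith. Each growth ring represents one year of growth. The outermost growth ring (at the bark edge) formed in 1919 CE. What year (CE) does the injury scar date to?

1684 CE

Between growth ring 664 and the bark edge there are 899 − 664 = 235 growth rings.
1919 − 235 = 1684 CE.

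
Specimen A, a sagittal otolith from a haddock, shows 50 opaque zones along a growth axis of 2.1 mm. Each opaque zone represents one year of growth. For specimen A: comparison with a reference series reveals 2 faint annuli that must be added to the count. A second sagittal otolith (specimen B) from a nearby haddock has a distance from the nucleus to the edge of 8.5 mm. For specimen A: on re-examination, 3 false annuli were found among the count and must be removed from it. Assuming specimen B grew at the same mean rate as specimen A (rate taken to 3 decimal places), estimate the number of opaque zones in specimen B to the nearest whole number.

198 opaque zones

Specimen A: true opaque zone count = 50 − 3 + 2 = 49.
A: Mean rate = 2.1 mm / 49 years ≈ 0.043 mm per year.
For B, 8.5 / 0.043 = 197.67 years ≈ 198 opaque zones.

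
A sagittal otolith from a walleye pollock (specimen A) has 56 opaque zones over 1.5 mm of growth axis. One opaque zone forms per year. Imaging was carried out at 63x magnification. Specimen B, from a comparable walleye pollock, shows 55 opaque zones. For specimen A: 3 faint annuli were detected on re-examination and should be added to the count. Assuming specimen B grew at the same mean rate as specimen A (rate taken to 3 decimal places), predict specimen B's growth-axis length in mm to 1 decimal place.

Specimen A: correcting the raw count gives 56 + 3 = 59 true opaque zones.
A: Mean rate = 1.5 mm / 59 years ≈ 0.025 mm per year.
Length of B = 0.025 × 55 = 1.4 mm.

1.4 mm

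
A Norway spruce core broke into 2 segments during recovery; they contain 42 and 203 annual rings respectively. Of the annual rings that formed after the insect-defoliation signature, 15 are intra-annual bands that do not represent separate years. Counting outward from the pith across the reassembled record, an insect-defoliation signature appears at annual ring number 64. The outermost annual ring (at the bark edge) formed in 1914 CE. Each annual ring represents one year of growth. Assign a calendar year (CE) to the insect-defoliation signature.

1748 CE

Total annual rings = 42 + 203 = 245.
245 − 64 = 181 annual rings lie beyond the insect-defoliation signature toward the bark edge.
181 − 15 false = 166 true annual rings after the insect-defoliation signature.
The annual ring at the bark edge is 1914 CE, so the insect-defoliation signature dates to 1914 − 166 = 1748 CE.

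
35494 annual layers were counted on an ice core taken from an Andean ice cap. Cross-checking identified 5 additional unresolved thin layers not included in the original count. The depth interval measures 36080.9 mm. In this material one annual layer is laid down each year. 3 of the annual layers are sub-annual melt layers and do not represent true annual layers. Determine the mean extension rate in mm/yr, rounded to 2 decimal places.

1.02 mm/yr

Adjusted count: 35494 − 3 + 5 = 35496 annual layers.
Extension rate ≈ 36080.9 / 35496 = 1.02 mm/yr.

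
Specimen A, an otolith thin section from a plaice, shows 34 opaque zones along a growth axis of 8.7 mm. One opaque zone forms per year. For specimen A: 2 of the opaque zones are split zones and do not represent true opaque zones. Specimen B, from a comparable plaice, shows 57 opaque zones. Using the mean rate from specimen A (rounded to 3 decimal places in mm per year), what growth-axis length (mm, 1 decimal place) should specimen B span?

Specimen A: correcting the raw count gives 34 − 2 = 32 true opaque zones.
A: 8.7 mm over 32 years gives 8.7 / 32 ≈ 0.272 mm per year.
B's length ≈ 0.272 × 57 = 15.5 mm.

15.5 mm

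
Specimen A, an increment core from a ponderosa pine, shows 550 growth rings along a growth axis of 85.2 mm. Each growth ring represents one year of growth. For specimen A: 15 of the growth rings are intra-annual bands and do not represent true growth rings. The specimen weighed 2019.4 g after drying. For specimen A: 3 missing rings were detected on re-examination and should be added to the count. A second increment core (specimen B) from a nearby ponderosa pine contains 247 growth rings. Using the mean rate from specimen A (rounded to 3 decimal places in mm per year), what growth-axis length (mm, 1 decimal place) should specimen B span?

Specimen A: true growth ring count = 550 − 15 + 3 = 538.
A: 85.2 mm over 538 years gives 85.2 / 538 ≈ 0.158 mm/year.
B's length ≈ 0.158 × 247 = 39.0 mm.

39.0 mm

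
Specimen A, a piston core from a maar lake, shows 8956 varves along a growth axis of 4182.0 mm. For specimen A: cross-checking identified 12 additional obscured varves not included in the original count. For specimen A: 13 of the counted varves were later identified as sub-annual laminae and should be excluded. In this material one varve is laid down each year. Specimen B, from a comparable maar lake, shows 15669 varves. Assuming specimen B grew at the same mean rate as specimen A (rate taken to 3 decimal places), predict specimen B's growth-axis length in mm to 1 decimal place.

7317.4 mm

Specimen A: true varve count = 8956 − 13 + 12 = 8955.
A: Mean rate = 4182.0 mm / 8955 years ≈ 0.467 mm/year.
For B, 0.467 mm/year × 15669 years = 7317.4 mm.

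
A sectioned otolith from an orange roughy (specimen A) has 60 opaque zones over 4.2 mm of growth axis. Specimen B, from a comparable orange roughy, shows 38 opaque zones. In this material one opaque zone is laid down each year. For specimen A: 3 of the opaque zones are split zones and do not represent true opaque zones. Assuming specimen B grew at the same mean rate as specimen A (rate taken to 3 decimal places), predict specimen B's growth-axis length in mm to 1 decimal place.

Specimen A: correcting the raw count gives 60 − 3 = 57 true opaque zones.
A: Extension rate ≈ 4.2 / 57 = 0.074 mm/year.
B's length ≈ 0.074 × 38 = 2.8 mm.

2.8 mm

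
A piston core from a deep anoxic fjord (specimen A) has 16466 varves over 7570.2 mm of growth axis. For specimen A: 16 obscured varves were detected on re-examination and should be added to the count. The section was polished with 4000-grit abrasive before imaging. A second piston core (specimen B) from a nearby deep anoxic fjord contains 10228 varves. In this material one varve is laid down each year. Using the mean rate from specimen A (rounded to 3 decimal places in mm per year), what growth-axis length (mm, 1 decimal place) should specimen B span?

Specimen A: true varve count = 16466 + 16 = 16482.
A: Mean rate = 7570.2 mm / 16482 years ≈ 0.459 mm per year.
For B, 0.459 mm/year × 10228 years = 4694.7 mm.

4694.7 mm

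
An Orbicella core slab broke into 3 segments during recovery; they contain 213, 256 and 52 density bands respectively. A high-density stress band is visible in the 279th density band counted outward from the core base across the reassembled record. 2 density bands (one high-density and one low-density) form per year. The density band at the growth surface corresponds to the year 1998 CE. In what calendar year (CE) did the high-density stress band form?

Total density bands = 213 + 256 + 52 = 521.
521 − 279 = 242 density bands lie beyond the high-density stress band toward the growth surface.
With 2 density bands per year, 242 / 2 = 121 years.
The density band at the growth surface is 1998 CE, so the high-density stress band dates to 1998 − 121 = 1877 CE.

1877 CE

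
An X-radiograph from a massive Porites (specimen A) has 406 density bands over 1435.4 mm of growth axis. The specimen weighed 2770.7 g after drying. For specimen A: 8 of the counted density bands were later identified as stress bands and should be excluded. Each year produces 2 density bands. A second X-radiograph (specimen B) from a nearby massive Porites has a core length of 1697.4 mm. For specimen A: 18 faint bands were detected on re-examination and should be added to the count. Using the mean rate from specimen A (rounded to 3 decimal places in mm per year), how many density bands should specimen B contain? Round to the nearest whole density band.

Specimen A: correcting the raw count gives 406 − 8 + 18 = 416 true density bands.
Specimen A: dividing by 2 density bands per year: 416 / 2 = 208 years.
A: Extension rate ≈ 1435.4 / 208 = 6.901 mm per year.
For B, 1697.4 / 6.901 = 245.96 years; at 2 density bands per year that is 245.96 × 2 ≈ 492 density bands.

492 density bands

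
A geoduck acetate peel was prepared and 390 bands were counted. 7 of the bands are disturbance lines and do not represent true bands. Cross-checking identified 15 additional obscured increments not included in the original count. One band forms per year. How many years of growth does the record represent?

398 years

Adjusted count: 390 − 7 + 15 = 398 bands.
At one band per year, that is 398 years.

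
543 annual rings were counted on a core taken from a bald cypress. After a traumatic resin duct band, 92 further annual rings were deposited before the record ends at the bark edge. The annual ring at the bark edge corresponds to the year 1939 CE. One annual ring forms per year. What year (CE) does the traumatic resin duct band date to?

92 annual rings post-date the traumatic resin duct band.
1939 − 92 = 1847 CE.

1847 CE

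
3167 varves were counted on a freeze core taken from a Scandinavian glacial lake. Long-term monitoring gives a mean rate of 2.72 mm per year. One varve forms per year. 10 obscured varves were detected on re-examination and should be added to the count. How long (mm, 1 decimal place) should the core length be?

After corrections the count is 3167 + 10 = 3177 varves.
Length ≈ 2.72 × 3177 = 8641.4 mm.

8641.4 mm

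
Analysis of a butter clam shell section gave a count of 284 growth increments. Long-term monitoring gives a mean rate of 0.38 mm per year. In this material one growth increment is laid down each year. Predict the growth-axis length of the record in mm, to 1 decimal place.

284 years of growth are recorded.
Length ≈ 0.38 × 284 = 107.9 mm.

107.9 mm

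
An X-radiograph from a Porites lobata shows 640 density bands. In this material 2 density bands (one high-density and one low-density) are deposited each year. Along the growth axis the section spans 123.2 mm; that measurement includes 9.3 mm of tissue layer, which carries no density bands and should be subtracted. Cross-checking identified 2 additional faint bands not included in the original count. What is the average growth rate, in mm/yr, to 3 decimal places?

0.355 mm/yr

After corrections the count is 640 + 2 = 642 density bands.
642 density bands at 2 per year is 642 / 2 = 321 years.
Net length = 123.2 − 9.3 = 113.9 mm.
Mean rate = 113.9 mm / 321 years ≈ 0.355 mm/yr.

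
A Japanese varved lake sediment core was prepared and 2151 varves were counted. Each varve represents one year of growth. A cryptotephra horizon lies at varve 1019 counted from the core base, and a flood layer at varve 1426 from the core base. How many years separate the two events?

1426 − 1019 = 407 varves lie between the two events.
One varve per year makes the interval 407 years.

407 years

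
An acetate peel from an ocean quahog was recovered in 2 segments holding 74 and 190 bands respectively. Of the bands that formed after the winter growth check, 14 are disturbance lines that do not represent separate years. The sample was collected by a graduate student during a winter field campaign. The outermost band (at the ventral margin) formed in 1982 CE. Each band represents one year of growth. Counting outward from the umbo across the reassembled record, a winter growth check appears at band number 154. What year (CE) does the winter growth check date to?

1886 CE

Total bands = 74 + 190 = 264.
264 − 154 = 110 bands lie beyond the winter growth check toward the ventral margin.
Removing the 14 false bands leaves 110 − 14 = 96 true bands beyond the winter growth check.
1982 − 96 = 1886 CE.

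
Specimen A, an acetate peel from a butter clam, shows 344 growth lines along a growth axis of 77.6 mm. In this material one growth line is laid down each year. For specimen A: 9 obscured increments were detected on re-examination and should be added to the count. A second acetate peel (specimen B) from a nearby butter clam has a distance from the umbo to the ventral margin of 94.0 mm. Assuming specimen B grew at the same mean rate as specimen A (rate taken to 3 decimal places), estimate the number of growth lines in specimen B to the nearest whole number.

427 growth lines

Specimen A: correcting the raw count gives 344 + 9 = 353 true growth lines.
A: Extension rate ≈ 77.6 / 353 = 0.220 mm/year.
Specimen B: 94.0 mm / 0.220 mm per year = 427.27 years ≈ 427 growth lines.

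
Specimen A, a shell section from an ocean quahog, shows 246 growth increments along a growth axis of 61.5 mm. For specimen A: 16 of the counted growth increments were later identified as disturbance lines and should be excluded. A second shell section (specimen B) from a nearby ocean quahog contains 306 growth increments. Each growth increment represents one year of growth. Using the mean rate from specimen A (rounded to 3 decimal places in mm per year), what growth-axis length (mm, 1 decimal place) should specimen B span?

81.7 mm

Specimen A: true growth increment count = 246 − 16 = 230.
A: Mean rate = 61.5 mm / 230 years ≈ 0.267 mm/yr.
B's length ≈ 0.267 × 306 = 81.7 mm.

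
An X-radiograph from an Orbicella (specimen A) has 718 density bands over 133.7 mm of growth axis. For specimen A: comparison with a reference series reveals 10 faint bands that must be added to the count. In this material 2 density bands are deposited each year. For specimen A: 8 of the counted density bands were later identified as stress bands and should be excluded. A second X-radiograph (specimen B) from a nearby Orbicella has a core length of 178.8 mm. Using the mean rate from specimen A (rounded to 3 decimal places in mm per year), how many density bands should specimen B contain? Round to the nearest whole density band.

Specimen A: true density band count = 718 − 8 + 10 = 720.
Specimen A: dividing by 2 density bands per year: 720 / 2 = 360 years.
A: Mean rate = 133.7 mm / 360 years ≈ 0.371 mm per year.
B spans 178.8 / 0.371 = 481.94 years; at 2 density bands per year that is 481.94 × 2 ≈ 964 density bands.

964 density bands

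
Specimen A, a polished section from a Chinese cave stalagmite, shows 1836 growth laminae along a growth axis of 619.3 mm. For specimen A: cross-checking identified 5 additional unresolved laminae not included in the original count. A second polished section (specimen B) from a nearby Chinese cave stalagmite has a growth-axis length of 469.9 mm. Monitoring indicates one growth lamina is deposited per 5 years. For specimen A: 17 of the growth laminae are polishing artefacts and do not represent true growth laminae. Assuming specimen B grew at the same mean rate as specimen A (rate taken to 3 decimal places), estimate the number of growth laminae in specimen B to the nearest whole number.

Specimen A: true growth lamina count = 1836 − 17 + 5 = 1824.
Specimen A: 1824 growth laminae at 5 years each span 1824 × 5 = 9120 years.
A: Mean rate = 619.3 mm / 9120 years ≈ 0.068 mm per year.
Specimen B: 469.9 mm / 0.068 mm per year = 6910.29 years; at 5 years per growth lamina that is 6910.29 / 5 ≈ 1382 growth laminae.

1382 growth laminae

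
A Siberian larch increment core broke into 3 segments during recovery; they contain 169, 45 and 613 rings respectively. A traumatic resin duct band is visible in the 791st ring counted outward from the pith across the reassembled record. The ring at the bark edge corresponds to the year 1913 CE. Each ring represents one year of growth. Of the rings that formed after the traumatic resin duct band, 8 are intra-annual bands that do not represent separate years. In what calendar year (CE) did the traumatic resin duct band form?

Total rings = 169 + 45 + 613 = 827.
827 − 791 = 36 rings lie beyond the traumatic resin duct band toward the bark edge.
36 − 8 false = 28 true rings after the traumatic resin duct band.
Counting back 28 years from 1913 CE places the traumatic resin duct band in 1913 − 28 = 1885 CE.

1885 CE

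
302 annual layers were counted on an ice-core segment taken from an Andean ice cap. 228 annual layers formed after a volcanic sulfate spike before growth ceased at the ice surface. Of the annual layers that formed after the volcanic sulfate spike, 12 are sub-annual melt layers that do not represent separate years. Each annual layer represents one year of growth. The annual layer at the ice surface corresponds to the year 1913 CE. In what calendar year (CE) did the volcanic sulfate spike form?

1697 CE

228 annual layers formed after the volcanic sulfate spike.
228 − 12 false = 216 true annual layers after the volcanic sulfate spike.
1913 − 216 = 1697 CE.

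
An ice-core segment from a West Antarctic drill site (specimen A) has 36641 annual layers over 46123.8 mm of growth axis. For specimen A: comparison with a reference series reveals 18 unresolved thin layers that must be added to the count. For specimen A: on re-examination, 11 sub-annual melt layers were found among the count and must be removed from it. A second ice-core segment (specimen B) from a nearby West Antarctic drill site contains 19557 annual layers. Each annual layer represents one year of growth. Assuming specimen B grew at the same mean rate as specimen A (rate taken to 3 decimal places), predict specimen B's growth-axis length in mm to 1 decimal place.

24622.3 mm

Specimen A: correcting the raw count gives 36641 − 11 + 18 = 36648 true annual layers.
A: Mean rate = 46123.8 mm / 36648 years ≈ 1.259 mm/year.
For B, 1.259 mm/year × 19557 years = 24622.3 mm.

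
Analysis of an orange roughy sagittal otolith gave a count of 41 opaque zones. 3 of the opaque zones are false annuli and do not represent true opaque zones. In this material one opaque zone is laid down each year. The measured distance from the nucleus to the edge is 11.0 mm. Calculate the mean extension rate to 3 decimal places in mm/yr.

True opaque zone count = 41 − 3 = 38.
11.0 mm over 38 years gives 11.0 / 38 ≈ 0.289 mm/yr.

0.289 mm/yr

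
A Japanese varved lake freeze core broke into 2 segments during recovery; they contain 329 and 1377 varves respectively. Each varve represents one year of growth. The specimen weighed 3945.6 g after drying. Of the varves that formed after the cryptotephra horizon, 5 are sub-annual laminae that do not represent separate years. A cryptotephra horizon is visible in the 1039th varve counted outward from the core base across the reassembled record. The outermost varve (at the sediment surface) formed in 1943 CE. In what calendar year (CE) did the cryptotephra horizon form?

1281 CE

Total varves = 329 + 1377 = 1706.
The cryptotephra horizon sits at varve 1039 from the core base, so 1706 − 1039 = 667 varves formed after it.
Removing the 5 false varves leaves 667 − 5 = 662 true varves beyond the cryptotephra horizon.
1943 − 662 = 1281 CE.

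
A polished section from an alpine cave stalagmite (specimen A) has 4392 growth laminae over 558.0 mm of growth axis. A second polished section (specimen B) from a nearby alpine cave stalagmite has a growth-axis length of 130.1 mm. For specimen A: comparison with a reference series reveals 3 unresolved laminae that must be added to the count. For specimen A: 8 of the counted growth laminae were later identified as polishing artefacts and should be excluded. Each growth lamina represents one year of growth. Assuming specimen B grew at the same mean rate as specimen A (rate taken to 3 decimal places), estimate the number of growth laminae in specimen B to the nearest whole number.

1024 growth laminae

Specimen A: adjusted count: 4392 − 8 + 3 = 4387 growth laminae.
A: Mean rate = 558.0 mm / 4387 years ≈ 0.127 mm/yr.
B spans 130.1 / 0.127 = 1024.41 years ≈ 1024 growth laminae.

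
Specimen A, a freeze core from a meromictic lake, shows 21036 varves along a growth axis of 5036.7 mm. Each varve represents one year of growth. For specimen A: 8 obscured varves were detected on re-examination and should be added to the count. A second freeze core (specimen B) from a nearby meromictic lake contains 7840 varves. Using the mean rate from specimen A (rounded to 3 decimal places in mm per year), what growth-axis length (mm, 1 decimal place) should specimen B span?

1873.8 mm

Specimen A: true varve count = 21036 + 8 = 21044.
A: 5036.7 mm over 21044 years gives 5036.7 / 21044 ≈ 0.239 mm/year.
Length of B = 0.239 × 7840 = 1873.8 mm.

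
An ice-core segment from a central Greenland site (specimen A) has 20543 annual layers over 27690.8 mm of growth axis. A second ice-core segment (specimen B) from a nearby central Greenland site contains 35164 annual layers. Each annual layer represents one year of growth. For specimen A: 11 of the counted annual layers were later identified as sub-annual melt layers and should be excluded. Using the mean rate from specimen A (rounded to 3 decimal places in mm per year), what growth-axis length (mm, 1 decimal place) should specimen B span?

Specimen A: true annual layer count = 20543 − 11 = 20532.
A: 27690.8 mm over 20532 years gives 27690.8 / 20532 ≈ 1.349 mm/year.
For B, 1.349 mm/year × 35164 years = 47436.2 mm.

47436.2 mm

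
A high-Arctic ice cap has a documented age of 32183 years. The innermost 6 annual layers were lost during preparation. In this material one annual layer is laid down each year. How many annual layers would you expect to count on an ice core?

One annual layer per year gives 32183 annual layers over 32183 years.
Subtracting the 6 annual layers not captured gives 32183 − 6 = 32177 annual layers in the record.

32177 annual layers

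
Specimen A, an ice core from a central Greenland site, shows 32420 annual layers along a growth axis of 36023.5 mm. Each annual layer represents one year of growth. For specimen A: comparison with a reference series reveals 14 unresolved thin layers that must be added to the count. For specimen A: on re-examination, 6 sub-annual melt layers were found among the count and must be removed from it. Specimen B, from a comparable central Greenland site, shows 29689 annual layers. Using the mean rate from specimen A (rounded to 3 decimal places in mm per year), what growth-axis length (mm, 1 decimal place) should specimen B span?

32984.5 mm

Specimen A: true annual layer count = 32420 − 6 + 14 = 32428.
A: Extension rate ≈ 36023.5 / 32428 = 1.111 mm/yr.
B's length ≈ 1.111 × 29689 = 32984.5 mm.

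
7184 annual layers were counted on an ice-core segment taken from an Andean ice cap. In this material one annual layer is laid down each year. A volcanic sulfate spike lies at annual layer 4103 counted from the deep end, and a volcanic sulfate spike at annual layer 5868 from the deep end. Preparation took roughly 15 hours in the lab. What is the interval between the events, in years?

1765 years

The two markers are separated by 5868 − 4103 = 1765 annual layers.
That is 1765 years at one annual layer per year.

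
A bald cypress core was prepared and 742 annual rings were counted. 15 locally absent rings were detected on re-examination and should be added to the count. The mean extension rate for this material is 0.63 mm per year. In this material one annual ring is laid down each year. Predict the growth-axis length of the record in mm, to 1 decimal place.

True annual ring count = 742 + 15 = 757.
Length ≈ 0.63 × 757 = 476.9 mm.

476.9 mm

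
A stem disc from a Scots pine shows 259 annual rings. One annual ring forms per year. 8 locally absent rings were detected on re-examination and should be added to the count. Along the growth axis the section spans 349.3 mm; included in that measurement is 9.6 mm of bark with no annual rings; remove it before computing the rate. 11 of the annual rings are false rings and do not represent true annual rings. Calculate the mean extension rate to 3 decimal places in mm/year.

Correcting the raw count gives 259 − 11 + 8 = 256 true annual rings.
Net length = 349.3 − 9.6 = 339.7 mm.
Extension rate ≈ 339.7 / 256 = 1.327 mm/year.

1.327 mm/year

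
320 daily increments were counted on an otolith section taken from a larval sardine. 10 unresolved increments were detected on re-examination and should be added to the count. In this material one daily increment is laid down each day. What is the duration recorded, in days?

True daily increment count = 320 + 10 = 330.
One daily increment per day makes the duration 330 days.

330 days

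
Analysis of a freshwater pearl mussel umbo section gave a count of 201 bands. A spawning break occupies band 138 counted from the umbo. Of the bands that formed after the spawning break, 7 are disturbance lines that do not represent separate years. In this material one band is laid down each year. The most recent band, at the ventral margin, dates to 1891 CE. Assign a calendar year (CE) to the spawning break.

1835 CE

Between band 138 and the ventral margin there are 201 − 138 = 63 bands.
63 − 7 false = 56 true bands after the spawning break.
Counting back 56 years from 1891 CE places the spawning break in 1891 − 56 = 1835 CE.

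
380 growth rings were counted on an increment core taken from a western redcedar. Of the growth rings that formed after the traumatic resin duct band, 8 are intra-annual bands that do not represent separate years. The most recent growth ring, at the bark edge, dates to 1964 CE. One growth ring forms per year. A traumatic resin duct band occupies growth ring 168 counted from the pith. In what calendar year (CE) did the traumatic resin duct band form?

The traumatic resin duct band sits at growth ring 168 from the pith, so 380 − 168 = 212 growth rings formed after it.
Excluding 8 false growth rings: 212 − 8 = 204.
Counting back 204 years from 1964 CE places the traumatic resin duct band in 1964 − 204 = 1760 CE.

1760 CE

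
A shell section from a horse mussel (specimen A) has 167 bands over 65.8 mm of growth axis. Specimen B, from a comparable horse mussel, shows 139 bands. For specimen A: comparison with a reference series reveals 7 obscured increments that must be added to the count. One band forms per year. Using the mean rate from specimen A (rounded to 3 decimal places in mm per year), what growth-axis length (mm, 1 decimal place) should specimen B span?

52.5 mm

Specimen A: true band count = 167 + 7 = 174.
A: Mean rate = 65.8 mm / 174 years ≈ 0.378 mm/year.
Length of B = 0.378 × 139 = 52.5 mm.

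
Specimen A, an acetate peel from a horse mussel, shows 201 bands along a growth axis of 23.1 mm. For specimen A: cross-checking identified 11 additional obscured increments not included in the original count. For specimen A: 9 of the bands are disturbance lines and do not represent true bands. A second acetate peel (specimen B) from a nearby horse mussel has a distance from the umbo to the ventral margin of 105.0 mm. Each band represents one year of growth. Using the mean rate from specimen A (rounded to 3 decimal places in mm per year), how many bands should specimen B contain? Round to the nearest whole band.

Specimen A: correcting the raw count gives 201 − 9 + 11 = 203 true bands.
A: 23.1 mm over 203 years gives 23.1 / 203 ≈ 0.114 mm/year.
Specimen B: 105.0 mm / 0.114 mm per year = 921.05 years ≈ 921 bands.

921 bands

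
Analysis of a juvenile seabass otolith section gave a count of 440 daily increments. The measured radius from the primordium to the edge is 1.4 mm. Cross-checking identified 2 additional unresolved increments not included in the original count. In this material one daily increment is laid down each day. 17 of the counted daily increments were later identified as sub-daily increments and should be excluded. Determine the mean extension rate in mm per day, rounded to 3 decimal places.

0.003 mm per day

Correcting the raw count gives 440 − 17 + 2 = 425 true daily increments.
Extension rate ≈ 1.4 / 425 = 0.003 mm per day.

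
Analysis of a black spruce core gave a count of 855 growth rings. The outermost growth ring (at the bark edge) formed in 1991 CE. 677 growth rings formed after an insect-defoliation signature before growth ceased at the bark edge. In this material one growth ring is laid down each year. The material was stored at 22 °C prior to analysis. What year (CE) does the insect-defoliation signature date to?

677 growth rings post-date the insect-defoliation signature.
The growth ring at the bark edge is 1991 CE, so the insect-defoliation signature dates to 1991 − 677 = 1314 CE.

1314 CE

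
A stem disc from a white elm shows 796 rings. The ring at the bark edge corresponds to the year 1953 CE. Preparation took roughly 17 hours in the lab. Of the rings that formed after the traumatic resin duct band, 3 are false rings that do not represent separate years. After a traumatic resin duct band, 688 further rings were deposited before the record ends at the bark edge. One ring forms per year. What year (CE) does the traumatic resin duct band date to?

1268 CE

There are 688 rings younger than the traumatic resin duct band.
688 − 3 false = 685 true rings after the traumatic resin duct band.
1953 − 685 = 1268 CE.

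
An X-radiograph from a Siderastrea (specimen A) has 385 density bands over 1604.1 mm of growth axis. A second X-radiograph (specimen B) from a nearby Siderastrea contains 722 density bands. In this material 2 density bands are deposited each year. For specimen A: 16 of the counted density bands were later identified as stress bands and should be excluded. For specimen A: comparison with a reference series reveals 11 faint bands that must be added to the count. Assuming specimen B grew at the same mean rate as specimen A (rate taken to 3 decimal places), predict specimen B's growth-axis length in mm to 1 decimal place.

Specimen A: true density band count = 385 − 16 + 11 = 380.
Specimen A: 380 density bands at 2 per year is 380 / 2 = 190 years.
A: Extension rate ≈ 1604.1 / 190 = 8.443 mm/year.
Specimen B: with 2 density bands per year, 722 / 2 = 361 years. B's length ≈ 8.443 × 361 = 3047.9 mm.

3047.9 mm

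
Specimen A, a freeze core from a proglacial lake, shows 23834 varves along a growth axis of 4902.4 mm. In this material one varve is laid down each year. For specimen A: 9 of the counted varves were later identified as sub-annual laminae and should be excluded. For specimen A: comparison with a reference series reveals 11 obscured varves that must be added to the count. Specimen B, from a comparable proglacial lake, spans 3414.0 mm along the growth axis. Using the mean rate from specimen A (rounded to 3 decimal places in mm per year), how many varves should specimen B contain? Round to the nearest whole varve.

Specimen A: true varve count = 23834 − 9 + 11 = 23836.
A: Extension rate ≈ 4902.4 / 23836 = 0.206 mm/yr.
Specimen B: 3414.0 mm / 0.206 mm per year = 16572.82 years ≈ 16573 varves.

16573 varves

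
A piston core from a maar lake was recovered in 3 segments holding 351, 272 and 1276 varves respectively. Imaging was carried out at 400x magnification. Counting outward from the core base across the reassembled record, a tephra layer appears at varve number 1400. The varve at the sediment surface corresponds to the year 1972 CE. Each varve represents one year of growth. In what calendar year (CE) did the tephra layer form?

Total varves = 351 + 272 + 1276 = 1899.
The tephra layer sits at varve 1400 from the core base, so 1899 − 1400 = 499 varves formed after it.
The varve at the sediment surface is 1972 CE, so the tephra layer dates to 1972 − 499 = 1473 CE.

1473 CE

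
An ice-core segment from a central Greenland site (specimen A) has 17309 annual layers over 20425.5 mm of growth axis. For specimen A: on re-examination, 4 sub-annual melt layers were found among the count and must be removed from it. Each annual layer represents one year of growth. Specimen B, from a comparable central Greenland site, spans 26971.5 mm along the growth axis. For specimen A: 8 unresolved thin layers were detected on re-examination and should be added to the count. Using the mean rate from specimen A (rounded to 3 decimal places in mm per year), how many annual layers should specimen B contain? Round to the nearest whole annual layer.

22857 annual layers

Specimen A: after corrections the count is 17309 − 4 + 8 = 17313 annual layers.
A: Extension rate ≈ 20425.5 / 17313 = 1.180 mm/yr.
B spans 26971.5 / 1.180 = 22857.20 years ≈ 22857 annual layers.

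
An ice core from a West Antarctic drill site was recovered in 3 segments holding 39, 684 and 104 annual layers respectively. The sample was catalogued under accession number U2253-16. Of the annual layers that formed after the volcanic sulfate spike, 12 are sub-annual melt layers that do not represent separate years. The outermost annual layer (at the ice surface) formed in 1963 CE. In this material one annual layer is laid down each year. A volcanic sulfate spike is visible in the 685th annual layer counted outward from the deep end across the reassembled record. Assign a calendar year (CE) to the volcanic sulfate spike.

1833 CE

Total annual layers = 39 + 684 + 104 = 827.
The volcanic sulfate spike sits at annual layer 685 from the deep end, so 827 − 685 = 142 annual layers formed after it.
Removing the 12 false annual layers leaves 142 − 12 = 130 true annual layers beyond the volcanic sulfate spike.
The annual layer at the ice surface is 1963 CE, so the volcanic sulfate spike dates to 1963 − 130 = 1833 CE.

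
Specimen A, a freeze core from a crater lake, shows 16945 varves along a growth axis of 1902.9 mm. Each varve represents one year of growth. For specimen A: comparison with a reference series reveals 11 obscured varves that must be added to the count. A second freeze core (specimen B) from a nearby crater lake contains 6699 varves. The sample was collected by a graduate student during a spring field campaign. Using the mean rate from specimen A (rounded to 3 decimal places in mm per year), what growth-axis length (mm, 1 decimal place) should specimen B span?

Specimen A: after corrections the count is 16945 + 11 = 16956 varves.
A: Mean rate = 1902.9 mm / 16956 years ≈ 0.112 mm per year.
For B, 0.112 mm/year × 6699 years = 750.3 mm.

750.3 mm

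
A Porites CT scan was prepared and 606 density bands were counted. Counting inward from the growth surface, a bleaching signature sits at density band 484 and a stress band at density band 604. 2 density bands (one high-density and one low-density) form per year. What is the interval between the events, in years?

Separation: 604 − 484 = 120 density bands.
120 density bands at 2 per year is 120 / 2 = 60 years.

60 years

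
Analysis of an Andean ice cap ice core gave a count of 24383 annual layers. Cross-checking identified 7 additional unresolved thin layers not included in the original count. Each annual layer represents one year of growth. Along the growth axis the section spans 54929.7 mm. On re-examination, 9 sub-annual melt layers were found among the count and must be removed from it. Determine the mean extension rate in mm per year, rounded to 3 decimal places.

Adjusted count: 24383 − 9 + 7 = 24381 annual layers.
Extension rate ≈ 54929.7 / 24381 = 2.253 mm per year.

2.253 mm per year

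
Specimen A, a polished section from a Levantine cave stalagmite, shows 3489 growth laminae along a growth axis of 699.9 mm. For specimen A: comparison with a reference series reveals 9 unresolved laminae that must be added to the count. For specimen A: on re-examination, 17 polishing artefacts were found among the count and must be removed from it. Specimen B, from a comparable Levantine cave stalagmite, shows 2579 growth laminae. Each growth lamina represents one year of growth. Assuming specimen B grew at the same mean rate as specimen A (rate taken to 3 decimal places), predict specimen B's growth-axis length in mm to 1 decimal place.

Specimen A: true growth lamina count = 3489 − 17 + 9 = 3481.
A: Mean rate = 699.9 mm / 3481 years ≈ 0.201 mm per year.
B's length ≈ 0.201 × 2579 = 518.4 mm.

518.4 mm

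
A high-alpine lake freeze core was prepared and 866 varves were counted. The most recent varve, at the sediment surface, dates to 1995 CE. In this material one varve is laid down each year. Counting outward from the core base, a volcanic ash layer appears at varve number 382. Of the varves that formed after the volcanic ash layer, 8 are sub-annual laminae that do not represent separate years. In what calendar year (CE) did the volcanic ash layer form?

The volcanic ash layer sits at varve 382 from the core base, so 866 − 382 = 484 varves formed after it.
484 − 8 false = 476 true varves after the volcanic ash layer.
Counting back 476 years from 1995 CE places the volcanic ash layer in 1995 − 476 = 1519 CE.

1519 CE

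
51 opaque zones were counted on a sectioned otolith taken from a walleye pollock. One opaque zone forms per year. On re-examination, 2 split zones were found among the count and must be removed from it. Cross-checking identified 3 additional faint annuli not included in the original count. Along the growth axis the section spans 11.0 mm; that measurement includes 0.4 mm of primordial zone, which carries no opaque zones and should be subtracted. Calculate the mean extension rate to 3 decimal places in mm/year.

Adjusted count: 51 − 2 + 3 = 52 opaque zones.
The growth record spans 11.0 − 0.4 = 10.6 mm.
10.6 mm over 52 years gives 10.6 / 52 ≈ 0.204 mm/year.

0.204 mm/year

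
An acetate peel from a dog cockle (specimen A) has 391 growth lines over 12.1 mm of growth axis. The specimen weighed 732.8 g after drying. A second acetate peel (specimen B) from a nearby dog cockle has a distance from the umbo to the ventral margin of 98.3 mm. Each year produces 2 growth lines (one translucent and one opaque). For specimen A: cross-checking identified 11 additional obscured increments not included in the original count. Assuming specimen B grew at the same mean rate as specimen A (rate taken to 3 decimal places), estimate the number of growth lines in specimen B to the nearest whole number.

Specimen A: adjusted count: 391 + 11 = 402 growth lines.
Specimen A: with 2 growth lines per year, 402 / 2 = 201 years.
A: 12.1 mm over 201 years gives 12.1 / 201 ≈ 0.060 mm per year.
Specimen B: 98.3 mm / 0.060 mm per year = 1638.33 years; at 2 growth lines per year that is 1638.33 × 2 ≈ 3277 growth lines.

3277 growth lines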